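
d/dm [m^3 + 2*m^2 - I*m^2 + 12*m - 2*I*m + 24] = 3*m^2 + 2*m*(2 - I) + 12 - 2*I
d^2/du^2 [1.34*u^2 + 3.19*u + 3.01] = 2.68000000000000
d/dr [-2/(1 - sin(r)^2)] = -4*sin(r)/cos(r)^3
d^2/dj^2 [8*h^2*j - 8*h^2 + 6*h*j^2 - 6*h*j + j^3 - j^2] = 12*h + 6*j - 2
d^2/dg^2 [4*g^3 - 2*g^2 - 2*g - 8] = 24*g - 4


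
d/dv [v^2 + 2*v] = 2*v + 2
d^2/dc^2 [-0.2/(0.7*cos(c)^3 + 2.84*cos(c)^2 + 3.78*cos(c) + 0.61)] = (-13.82976*(-0.357142857142857*sin(c)^2 + 0.965986394557823*cos(c) + 1.0)^2*sin(c)^2 - (0.861*cos(c) + 1.136*cos(2*c) + 0.315*cos(3*c))*(0.7*cos(c)^3 + 2.84*cos(c)^2 + 3.78*cos(c) + 0.61))/(0.7*cos(c)^3 + 2.84*cos(c)^2 + 3.78*cos(c) + 0.61)^3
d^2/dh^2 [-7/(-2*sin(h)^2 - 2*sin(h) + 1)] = 14*(-8*sin(h)^4 - 6*sin(h)^3 + 6*sin(h)^2 + 11*sin(h) + 6)/(2*sin(h) - cos(2*h))^3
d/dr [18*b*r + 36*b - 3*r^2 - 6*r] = 18*b - 6*r - 6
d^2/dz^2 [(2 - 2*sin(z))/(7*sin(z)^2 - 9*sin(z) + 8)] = 2*(49*sin(z)^5 - 133*sin(z)^4 - 245*sin(z)^3 + 509*sin(z)^2 - 50*sin(z) - 94)/(7*sin(z)^2 - 9*sin(z) + 8)^3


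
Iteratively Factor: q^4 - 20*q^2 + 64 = (q + 2)*(q^3 - 2*q^2 - 16*q + 32) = (q + 2)*(q + 4)*(q^2 - 6*q + 8) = (q - 4)*(q + 2)*(q + 4)*(q - 2)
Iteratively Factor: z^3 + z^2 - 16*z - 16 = (z + 4)*(z^2 - 3*z - 4) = (z + 1)*(z + 4)*(z - 4)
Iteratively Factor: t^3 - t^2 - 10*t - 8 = (t + 2)*(t^2 - 3*t - 4) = (t - 4)*(t + 2)*(t + 1)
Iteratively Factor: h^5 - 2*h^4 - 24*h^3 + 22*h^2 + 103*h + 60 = (h - 5)*(h^4 + 3*h^3 - 9*h^2 - 23*h - 12) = (h - 5)*(h + 1)*(h^3 + 2*h^2 - 11*h - 12) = (h - 5)*(h + 1)^2*(h^2 + h - 12) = (h - 5)*(h + 1)^2*(h + 4)*(h - 3)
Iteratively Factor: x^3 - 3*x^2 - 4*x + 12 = (x + 2)*(x^2 - 5*x + 6) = (x - 3)*(x + 2)*(x - 2)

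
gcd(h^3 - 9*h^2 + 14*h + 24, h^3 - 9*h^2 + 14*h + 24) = h^3 - 9*h^2 + 14*h + 24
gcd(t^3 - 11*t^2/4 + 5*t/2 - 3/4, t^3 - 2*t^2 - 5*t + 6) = t - 1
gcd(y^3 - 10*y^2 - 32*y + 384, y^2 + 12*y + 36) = y + 6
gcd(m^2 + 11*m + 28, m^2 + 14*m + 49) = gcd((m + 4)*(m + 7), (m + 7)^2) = m + 7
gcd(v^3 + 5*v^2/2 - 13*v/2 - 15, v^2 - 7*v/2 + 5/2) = v - 5/2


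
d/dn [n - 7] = 1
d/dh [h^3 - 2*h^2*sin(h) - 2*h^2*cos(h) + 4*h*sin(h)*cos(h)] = -2*sqrt(2)*h^2*cos(h + pi/4) + 3*h^2 - 4*sqrt(2)*h*sin(h + pi/4) + 4*h*cos(2*h) + 2*sin(2*h)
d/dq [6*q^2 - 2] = 12*q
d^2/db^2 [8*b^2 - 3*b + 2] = 16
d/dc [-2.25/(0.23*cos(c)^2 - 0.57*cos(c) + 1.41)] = (1.2825 - 1.035*cos(c))*sin(c)/(0.23*cos(c)^2 - 0.57*cos(c) + 1.41)^2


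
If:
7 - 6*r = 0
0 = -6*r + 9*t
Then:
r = 7/6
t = 7/9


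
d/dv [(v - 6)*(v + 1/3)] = 2*v - 17/3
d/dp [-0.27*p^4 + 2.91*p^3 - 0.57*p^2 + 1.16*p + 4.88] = -1.08*p^3 + 8.73*p^2 - 1.14*p + 1.16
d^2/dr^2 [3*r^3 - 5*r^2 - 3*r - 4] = 18*r - 10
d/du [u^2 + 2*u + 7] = 2*u + 2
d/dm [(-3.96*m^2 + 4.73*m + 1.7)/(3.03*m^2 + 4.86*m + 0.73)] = (-33.5775*m^2 - 16.0836*m - 4.8091)/(9.1809*m^4 + 29.4516*m^3 + 28.0434*m^2 + 7.0956*m + 0.5329)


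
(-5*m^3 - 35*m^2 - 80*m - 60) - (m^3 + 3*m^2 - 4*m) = -6*m^3 - 38*m^2 - 76*m - 60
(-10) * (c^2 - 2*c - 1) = -10*c^2 + 20*c + 10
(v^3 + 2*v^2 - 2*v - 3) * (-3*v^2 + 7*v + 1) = -3*v^5 + v^4 + 21*v^3 - 3*v^2 - 23*v - 3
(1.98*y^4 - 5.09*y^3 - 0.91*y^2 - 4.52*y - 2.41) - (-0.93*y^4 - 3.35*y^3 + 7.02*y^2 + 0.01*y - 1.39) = 2.91*y^4 - 1.74*y^3 - 7.93*y^2 - 4.53*y - 1.02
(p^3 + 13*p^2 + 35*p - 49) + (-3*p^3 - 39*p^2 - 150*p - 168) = -2*p^3 - 26*p^2 - 115*p - 217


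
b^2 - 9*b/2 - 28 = (b - 8)*(b + 7/2)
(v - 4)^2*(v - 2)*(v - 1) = v^4 - 11*v^3 + 42*v^2 - 64*v + 32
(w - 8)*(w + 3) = w^2 - 5*w - 24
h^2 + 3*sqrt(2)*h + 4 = (h + sqrt(2))*(h + 2*sqrt(2))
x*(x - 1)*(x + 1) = x^3 - x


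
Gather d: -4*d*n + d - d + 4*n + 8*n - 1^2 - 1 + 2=-4*d*n + 12*n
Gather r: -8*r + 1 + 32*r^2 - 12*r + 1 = 32*r^2 - 20*r + 2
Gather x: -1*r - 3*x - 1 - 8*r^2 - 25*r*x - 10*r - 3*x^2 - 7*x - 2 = -8*r^2 - 11*r - 3*x^2 + x*(-25*r - 10) - 3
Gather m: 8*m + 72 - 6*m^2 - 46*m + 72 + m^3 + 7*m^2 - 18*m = m^3 + m^2 - 56*m + 144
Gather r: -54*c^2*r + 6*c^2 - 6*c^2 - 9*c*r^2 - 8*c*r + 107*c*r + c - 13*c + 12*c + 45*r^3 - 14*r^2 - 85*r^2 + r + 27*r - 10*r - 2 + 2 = 45*r^3 + r^2*(-9*c - 99) + r*(-54*c^2 + 99*c + 18)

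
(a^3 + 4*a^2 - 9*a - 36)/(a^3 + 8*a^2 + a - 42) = (a^2 + a - 12)/(a^2 + 5*a - 14)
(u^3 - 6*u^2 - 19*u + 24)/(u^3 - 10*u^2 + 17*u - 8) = (u + 3)/(u - 1)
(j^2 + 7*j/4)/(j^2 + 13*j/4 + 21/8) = 2*j/(2*j + 3)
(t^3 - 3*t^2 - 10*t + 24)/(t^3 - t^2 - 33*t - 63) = (t^2 - 6*t + 8)/(t^2 - 4*t - 21)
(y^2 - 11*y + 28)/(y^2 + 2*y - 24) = (y - 7)/(y + 6)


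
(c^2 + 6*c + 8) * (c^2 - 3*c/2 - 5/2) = c^4 + 9*c^3/2 - 7*c^2/2 - 27*c - 20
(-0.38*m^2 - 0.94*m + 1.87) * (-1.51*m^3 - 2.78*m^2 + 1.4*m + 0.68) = 0.5738*m^5 + 2.4758*m^4 - 0.7425*m^3 - 6.773*m^2 + 1.9788*m + 1.2716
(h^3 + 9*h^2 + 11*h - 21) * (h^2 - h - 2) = h^5 + 8*h^4 - 50*h^2 - h + 42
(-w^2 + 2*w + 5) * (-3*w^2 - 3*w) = 3*w^4 - 3*w^3 - 21*w^2 - 15*w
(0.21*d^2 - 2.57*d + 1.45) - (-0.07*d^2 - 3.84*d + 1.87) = 0.28*d^2 + 1.27*d - 0.42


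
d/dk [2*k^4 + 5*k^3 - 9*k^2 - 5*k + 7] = 8*k^3 + 15*k^2 - 18*k - 5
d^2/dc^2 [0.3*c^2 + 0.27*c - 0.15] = 0.600000000000000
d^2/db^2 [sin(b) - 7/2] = -sin(b)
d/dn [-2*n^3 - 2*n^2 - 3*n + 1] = -6*n^2 - 4*n - 3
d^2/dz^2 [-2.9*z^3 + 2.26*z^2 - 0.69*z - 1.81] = 4.52 - 17.4*z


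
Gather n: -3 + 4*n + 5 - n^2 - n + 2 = -n^2 + 3*n + 4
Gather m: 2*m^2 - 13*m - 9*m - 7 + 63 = 2*m^2 - 22*m + 56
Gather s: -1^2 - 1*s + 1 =-s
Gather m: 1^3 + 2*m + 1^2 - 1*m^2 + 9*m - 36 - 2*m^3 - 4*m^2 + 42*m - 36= -2*m^3 - 5*m^2 + 53*m - 70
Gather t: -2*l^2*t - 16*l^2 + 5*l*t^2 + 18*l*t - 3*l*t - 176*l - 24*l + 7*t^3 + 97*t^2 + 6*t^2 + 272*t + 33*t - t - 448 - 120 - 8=-16*l^2 - 200*l + 7*t^3 + t^2*(5*l + 103) + t*(-2*l^2 + 15*l + 304) - 576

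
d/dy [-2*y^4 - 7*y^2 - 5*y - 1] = -8*y^3 - 14*y - 5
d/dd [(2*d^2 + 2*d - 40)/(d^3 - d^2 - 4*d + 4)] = 2*(-d^4 - 2*d^3 + 57*d^2 - 32*d - 76)/(d^6 - 2*d^5 - 7*d^4 + 16*d^3 + 8*d^2 - 32*d + 16)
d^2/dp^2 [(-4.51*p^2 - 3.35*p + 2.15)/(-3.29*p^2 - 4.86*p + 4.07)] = (-71.7029180000002*p^3 + 222.710628*p^2 + 62.8817700000001*p + 122.800168)/(35.611289*p^6 + 157.815378*p^5 + 100.963191*p^4 - 275.669892*p^3 - 124.899753*p^2 + 241.516242*p - 67.419143)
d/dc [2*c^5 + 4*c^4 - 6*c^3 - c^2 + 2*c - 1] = 10*c^4 + 16*c^3 - 18*c^2 - 2*c + 2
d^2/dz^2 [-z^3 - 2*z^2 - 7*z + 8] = -6*z - 4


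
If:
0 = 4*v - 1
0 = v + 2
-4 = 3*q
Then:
No Solution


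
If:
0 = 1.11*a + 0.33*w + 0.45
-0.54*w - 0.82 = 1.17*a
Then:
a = 0.13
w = -1.80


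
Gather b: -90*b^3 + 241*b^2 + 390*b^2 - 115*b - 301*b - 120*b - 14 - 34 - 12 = -90*b^3 + 631*b^2 - 536*b - 60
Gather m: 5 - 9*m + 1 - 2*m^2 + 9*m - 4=2 - 2*m^2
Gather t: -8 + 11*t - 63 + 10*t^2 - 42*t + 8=10*t^2 - 31*t - 63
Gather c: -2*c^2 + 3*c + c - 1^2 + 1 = -2*c^2 + 4*c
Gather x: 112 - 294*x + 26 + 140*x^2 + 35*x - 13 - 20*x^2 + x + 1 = 120*x^2 - 258*x + 126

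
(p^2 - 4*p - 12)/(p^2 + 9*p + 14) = (p - 6)/(p + 7)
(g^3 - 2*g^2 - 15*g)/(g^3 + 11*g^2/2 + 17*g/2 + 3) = 2*g*(g - 5)/(2*g^2 + 5*g + 2)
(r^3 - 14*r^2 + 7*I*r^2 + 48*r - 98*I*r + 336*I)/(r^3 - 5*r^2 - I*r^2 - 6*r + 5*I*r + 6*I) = (r^2 + r*(-8 + 7*I) - 56*I)/(r^2 + r*(1 - I) - I)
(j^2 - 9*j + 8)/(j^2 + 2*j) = (j^2 - 9*j + 8)/(j*(j + 2))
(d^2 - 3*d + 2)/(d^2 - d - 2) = (d - 1)/(d + 1)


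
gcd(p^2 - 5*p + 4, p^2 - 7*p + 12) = p - 4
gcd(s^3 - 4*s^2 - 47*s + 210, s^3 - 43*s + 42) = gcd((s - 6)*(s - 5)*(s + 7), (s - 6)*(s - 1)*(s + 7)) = s^2 + s - 42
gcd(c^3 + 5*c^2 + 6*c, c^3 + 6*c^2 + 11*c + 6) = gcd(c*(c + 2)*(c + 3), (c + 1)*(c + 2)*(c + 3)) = c^2 + 5*c + 6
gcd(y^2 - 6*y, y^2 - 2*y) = y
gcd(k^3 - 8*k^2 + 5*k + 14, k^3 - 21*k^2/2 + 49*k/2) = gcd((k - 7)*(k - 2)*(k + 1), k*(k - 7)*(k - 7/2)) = k - 7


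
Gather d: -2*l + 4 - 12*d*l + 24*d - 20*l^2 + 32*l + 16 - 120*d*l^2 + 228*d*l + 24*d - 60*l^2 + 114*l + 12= d*(-120*l^2 + 216*l + 48) - 80*l^2 + 144*l + 32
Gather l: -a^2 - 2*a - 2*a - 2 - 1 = -a^2 - 4*a - 3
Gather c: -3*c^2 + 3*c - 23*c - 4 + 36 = -3*c^2 - 20*c + 32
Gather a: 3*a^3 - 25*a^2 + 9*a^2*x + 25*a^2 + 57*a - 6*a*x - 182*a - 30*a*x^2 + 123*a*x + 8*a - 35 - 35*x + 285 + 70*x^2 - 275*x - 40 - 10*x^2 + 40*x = 3*a^3 + 9*a^2*x + a*(-30*x^2 + 117*x - 117) + 60*x^2 - 270*x + 210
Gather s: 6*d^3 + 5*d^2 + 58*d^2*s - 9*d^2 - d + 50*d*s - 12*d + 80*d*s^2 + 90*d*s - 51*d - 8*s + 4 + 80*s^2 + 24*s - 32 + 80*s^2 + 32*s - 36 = 6*d^3 - 4*d^2 - 64*d + s^2*(80*d + 160) + s*(58*d^2 + 140*d + 48) - 64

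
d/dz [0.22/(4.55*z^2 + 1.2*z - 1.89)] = (-2.002*z - 0.264)/(4.55*z^2 + 1.2*z - 1.89)^2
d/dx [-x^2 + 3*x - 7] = 3 - 2*x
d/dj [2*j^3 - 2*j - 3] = 6*j^2 - 2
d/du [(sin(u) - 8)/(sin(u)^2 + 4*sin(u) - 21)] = (16*sin(u) + cos(u)^2 + 10)*cos(u)/(sin(u)^2 + 4*sin(u) - 21)^2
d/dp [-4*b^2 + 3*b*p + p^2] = 3*b + 2*p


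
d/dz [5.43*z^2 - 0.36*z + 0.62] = 10.86*z - 0.36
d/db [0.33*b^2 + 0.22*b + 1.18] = 0.66*b + 0.22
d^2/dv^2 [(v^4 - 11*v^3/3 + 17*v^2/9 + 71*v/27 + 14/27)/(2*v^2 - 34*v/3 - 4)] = (v^3 - 18*v^2 + 108*v - 1108/9)/(v^3 - 18*v^2 + 108*v - 216)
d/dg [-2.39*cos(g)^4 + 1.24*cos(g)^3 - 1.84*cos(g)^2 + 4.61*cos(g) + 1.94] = (9.56*cos(g)^3 - 3.72*cos(g)^2 + 3.68*cos(g) - 4.61)*sin(g)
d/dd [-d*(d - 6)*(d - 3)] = -3*d^2 + 18*d - 18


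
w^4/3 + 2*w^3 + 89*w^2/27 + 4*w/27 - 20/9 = (w/3 + 1)*(w - 2/3)*(w + 5/3)*(w + 2)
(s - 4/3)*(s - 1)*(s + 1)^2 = s^4 - s^3/3 - 7*s^2/3 + s/3 + 4/3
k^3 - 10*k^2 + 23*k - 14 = (k - 7)*(k - 2)*(k - 1)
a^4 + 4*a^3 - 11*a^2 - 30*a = a*(a - 3)*(a + 2)*(a + 5)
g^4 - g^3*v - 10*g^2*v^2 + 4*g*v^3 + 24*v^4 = (g - 3*v)*(g - 2*v)*(g + 2*v)^2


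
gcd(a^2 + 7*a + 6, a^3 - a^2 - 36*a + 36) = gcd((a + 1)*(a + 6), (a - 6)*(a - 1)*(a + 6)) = a + 6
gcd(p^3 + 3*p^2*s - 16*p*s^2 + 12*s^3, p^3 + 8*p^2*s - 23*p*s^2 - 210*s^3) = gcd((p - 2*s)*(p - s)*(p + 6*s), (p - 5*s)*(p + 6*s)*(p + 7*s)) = p + 6*s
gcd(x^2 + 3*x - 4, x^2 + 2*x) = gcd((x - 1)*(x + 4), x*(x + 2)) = 1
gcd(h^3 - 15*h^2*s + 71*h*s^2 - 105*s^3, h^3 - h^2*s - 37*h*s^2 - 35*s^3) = -h + 7*s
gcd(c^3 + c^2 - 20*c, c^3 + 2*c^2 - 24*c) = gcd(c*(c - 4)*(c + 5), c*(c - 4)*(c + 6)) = c^2 - 4*c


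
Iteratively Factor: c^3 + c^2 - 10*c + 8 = (c - 1)*(c^2 + 2*c - 8) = (c - 1)*(c + 4)*(c - 2)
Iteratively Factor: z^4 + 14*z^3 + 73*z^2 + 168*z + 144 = (z + 3)*(z^3 + 11*z^2 + 40*z + 48) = (z + 3)*(z + 4)*(z^2 + 7*z + 12) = (z + 3)*(z + 4)^2*(z + 3)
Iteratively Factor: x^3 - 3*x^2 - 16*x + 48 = (x - 4)*(x^2 + x - 12) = (x - 4)*(x - 3)*(x + 4)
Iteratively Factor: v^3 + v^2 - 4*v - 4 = (v - 2)*(v^2 + 3*v + 2) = (v - 2)*(v + 1)*(v + 2)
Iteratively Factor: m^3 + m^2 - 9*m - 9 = (m - 3)*(m^2 + 4*m + 3) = (m - 3)*(m + 3)*(m + 1)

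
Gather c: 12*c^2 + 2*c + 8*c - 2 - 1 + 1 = 12*c^2 + 10*c - 2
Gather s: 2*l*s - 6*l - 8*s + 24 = -6*l + s*(2*l - 8) + 24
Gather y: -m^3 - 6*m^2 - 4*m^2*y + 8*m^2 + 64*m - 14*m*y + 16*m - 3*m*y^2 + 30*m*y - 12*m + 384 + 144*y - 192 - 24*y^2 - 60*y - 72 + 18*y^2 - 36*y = -m^3 + 2*m^2 + 68*m + y^2*(-3*m - 6) + y*(-4*m^2 + 16*m + 48) + 120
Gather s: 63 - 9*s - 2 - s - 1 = 60 - 10*s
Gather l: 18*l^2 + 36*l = 18*l^2 + 36*l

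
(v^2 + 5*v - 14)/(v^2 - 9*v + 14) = (v + 7)/(v - 7)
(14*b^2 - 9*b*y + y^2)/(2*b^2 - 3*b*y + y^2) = (-7*b + y)/(-b + y)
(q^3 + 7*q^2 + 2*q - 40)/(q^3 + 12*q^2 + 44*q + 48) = (q^2 + 3*q - 10)/(q^2 + 8*q + 12)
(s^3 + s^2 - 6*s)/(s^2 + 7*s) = (s^2 + s - 6)/(s + 7)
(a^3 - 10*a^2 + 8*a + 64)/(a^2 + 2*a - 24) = (a^2 - 6*a - 16)/(a + 6)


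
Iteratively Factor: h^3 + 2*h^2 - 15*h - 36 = (h - 4)*(h^2 + 6*h + 9) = (h - 4)*(h + 3)*(h + 3)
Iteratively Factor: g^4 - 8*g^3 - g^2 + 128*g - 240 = (g - 5)*(g^3 - 3*g^2 - 16*g + 48) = (g - 5)*(g - 4)*(g^2 + g - 12) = (g - 5)*(g - 4)*(g - 3)*(g + 4)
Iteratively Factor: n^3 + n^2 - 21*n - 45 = (n + 3)*(n^2 - 2*n - 15) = (n - 5)*(n + 3)*(n + 3)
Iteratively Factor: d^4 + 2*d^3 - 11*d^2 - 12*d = (d)*(d^3 + 2*d^2 - 11*d - 12) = d*(d + 1)*(d^2 + d - 12) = d*(d - 3)*(d + 1)*(d + 4)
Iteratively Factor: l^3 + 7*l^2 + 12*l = (l + 4)*(l^2 + 3*l) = (l + 3)*(l + 4)*(l)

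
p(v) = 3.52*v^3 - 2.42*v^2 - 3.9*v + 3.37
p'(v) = 10.56*v^2 - 4.84*v - 3.9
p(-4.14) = -271.73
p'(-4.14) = 197.13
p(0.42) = 1.57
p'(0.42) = -4.07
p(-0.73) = 3.56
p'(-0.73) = 5.26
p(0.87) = 0.46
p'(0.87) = -0.12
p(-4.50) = -348.84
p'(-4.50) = 231.72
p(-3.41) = -151.05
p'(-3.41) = 135.40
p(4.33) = 226.87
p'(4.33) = 173.13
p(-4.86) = -438.90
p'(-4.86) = 269.05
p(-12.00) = -6380.87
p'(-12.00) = 1574.82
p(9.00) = 2338.33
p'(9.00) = 807.90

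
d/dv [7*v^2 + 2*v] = 14*v + 2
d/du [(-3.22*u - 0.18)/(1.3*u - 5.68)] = (24.08068*u - 105.214048)/(1.3*u - 5.68)^3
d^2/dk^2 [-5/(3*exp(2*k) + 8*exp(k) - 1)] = 20*((3*exp(k) + 2)*(3*exp(2*k) + 8*exp(k) - 1) - 2*(3*exp(k) + 4)^2*exp(k))*exp(k)/(3*exp(2*k) + 8*exp(k) - 1)^3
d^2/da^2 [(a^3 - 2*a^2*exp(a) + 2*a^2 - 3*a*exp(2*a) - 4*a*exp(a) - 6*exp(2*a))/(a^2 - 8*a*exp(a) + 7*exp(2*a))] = (6*a^6 + 8*a^5*exp(a) + 12*a^5 - 12*a^4*exp(2*a) - 136*a^4*exp(a) - 24*a^4 - 24*a^3*exp(3*a) + 480*a^3*exp(2*a) + 44*a^3*exp(a) + 24*a^3 - 266*a^2*exp(4*a) - 888*a^2*exp(3*a) - 204*a^2*exp(2*a) - 120*a^2*exp(a) + 532*a*exp(4*a) + 516*a*exp(3*a) + 456*a*exp(2*a) + 532*exp(4*a) - 936*exp(3*a))*exp(a)/(a^6 - 24*a^5*exp(a) + 213*a^4*exp(2*a) - 848*a^3*exp(3*a) + 1491*a^2*exp(4*a) - 1176*a*exp(5*a) + 343*exp(6*a))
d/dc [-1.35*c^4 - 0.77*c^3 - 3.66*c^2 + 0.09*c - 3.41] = -5.4*c^3 - 2.31*c^2 - 7.32*c + 0.09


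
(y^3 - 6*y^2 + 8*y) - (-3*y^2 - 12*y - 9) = y^3 - 3*y^2 + 20*y + 9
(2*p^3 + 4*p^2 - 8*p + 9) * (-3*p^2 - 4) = -6*p^5 - 12*p^4 + 16*p^3 - 43*p^2 + 32*p - 36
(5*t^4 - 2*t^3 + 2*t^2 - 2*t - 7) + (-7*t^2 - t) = 5*t^4 - 2*t^3 - 5*t^2 - 3*t - 7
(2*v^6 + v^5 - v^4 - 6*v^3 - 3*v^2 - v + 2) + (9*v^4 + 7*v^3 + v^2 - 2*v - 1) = 2*v^6 + v^5 + 8*v^4 + v^3 - 2*v^2 - 3*v + 1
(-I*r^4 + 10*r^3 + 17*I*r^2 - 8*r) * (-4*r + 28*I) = 4*I*r^5 - 12*r^4 + 212*I*r^3 - 444*r^2 - 224*I*r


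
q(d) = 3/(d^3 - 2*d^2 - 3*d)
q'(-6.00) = -0.00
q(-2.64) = -0.12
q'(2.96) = -156.18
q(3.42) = 0.47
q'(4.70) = -0.06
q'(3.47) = -1.09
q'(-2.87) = -0.10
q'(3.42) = -1.37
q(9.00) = 0.01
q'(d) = 3*(-3*d^2 + 4*d + 3)/(d^3 - 2*d^2 - 3*d)^2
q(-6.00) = -0.01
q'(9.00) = 0.00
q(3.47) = 0.41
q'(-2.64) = -0.14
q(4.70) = 0.07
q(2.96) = -6.40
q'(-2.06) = -0.44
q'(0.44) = 4.77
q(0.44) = -1.85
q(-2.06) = -0.27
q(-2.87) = -0.10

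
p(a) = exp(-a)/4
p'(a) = -exp(-a)/4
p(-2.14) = 2.12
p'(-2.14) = -2.12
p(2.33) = 0.02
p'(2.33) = -0.02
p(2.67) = 0.02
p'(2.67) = -0.02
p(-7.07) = 294.04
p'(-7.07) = -294.04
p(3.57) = 0.01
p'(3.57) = -0.01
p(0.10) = 0.23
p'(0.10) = -0.23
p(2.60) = 0.02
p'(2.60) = -0.02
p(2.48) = 0.02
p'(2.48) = -0.02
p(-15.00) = 817254.34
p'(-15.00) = -817254.34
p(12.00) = 0.00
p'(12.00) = 0.00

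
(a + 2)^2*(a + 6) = a^3 + 10*a^2 + 28*a + 24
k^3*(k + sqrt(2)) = k^4 + sqrt(2)*k^3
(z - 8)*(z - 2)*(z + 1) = z^3 - 9*z^2 + 6*z + 16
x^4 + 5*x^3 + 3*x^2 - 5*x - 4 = (x - 1)*(x + 1)^2*(x + 4)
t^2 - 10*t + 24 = (t - 6)*(t - 4)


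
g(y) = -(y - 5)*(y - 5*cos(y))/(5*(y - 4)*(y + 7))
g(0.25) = 0.16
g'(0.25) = -0.09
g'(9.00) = -0.03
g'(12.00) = 0.02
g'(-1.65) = 0.17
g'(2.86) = -0.18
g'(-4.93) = -0.94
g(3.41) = -0.43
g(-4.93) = 0.65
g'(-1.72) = 0.17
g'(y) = -(y - 5)*(5*sin(y) + 1)/(5*(y - 4)*(y + 7)) + (y - 5)*(y - 5*cos(y))/(5*(y - 4)*(y + 7)^2) + (y - 5)*(y - 5*cos(y))/(5*(y - 4)^2*(y + 7)) - (y - 5*cos(y))/(5*(y - 4)*(y + 7)) = ((y - 5)*(y - 4)*(y - 5*cos(y)) + (y - 5)*(y + 7)*(y - 5*cos(y)) + (y - 4)*(y + 7)*(-y + (5 - y)*(5*sin(y) + 1) + 5*cos(y)))/(5*(y - 4)^2*(y + 7)^2)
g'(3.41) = -0.40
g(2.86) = -0.29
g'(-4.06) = -0.41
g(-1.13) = 0.13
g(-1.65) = 0.06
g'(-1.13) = 0.12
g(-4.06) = 0.08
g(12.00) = -0.07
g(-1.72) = 0.04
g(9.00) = -0.14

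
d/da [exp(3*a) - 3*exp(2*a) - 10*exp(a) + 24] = (3*exp(2*a) - 6*exp(a) - 10)*exp(a)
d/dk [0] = 0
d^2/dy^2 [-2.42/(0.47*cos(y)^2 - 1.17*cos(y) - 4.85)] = (-2.138312*(1 - cos(y)^2)^2 + 3.992274*cos(y)^3 - 26.447454*cos(y)^2 + 5.747742*cos(y) + 19.796568)/(-0.47*cos(y)^2 + 1.17*cos(y) + 4.85)^3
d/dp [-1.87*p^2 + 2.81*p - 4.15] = 2.81 - 3.74*p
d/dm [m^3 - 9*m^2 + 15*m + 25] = 3*m^2 - 18*m + 15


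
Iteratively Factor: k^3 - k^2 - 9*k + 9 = (k - 1)*(k^2 - 9) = (k - 3)*(k - 1)*(k + 3)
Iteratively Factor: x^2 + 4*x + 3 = (x + 3)*(x + 1)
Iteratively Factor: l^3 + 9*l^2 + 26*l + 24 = (l + 2)*(l^2 + 7*l + 12) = (l + 2)*(l + 4)*(l + 3)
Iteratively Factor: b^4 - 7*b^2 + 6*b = (b + 3)*(b^3 - 3*b^2 + 2*b) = b*(b + 3)*(b^2 - 3*b + 2) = b*(b - 1)*(b + 3)*(b - 2)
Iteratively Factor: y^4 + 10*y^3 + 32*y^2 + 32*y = (y)*(y^3 + 10*y^2 + 32*y + 32) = y*(y + 4)*(y^2 + 6*y + 8) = y*(y + 2)*(y + 4)*(y + 4)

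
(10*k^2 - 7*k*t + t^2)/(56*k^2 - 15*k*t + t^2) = (10*k^2 - 7*k*t + t^2)/(56*k^2 - 15*k*t + t^2)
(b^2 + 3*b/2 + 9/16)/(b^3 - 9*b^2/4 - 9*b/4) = (b + 3/4)/(b*(b - 3))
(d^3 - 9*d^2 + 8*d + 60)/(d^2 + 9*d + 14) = (d^2 - 11*d + 30)/(d + 7)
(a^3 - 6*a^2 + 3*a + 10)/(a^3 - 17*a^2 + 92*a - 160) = (a^2 - a - 2)/(a^2 - 12*a + 32)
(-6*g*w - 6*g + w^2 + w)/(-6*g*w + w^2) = (w + 1)/w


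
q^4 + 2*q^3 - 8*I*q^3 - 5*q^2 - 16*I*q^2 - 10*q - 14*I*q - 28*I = (q + 2)*(q - 7*I)*(q - 2*I)*(q + I)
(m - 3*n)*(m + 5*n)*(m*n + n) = m^3*n + 2*m^2*n^2 + m^2*n - 15*m*n^3 + 2*m*n^2 - 15*n^3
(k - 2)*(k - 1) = k^2 - 3*k + 2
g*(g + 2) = g^2 + 2*g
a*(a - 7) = a^2 - 7*a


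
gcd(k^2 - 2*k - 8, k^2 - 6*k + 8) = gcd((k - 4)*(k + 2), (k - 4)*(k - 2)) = k - 4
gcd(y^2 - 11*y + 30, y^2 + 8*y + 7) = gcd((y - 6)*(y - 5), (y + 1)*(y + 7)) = 1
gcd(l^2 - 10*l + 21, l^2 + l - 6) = 1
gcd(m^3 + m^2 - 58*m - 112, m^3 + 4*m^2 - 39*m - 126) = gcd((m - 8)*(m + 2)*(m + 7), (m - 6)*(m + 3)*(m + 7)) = m + 7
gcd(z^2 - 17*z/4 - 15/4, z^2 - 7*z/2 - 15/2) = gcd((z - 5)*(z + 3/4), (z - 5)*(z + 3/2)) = z - 5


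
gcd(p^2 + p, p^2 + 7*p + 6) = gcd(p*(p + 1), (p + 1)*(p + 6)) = p + 1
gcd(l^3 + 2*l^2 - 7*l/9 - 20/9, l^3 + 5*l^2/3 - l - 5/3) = l^2 + 2*l/3 - 5/3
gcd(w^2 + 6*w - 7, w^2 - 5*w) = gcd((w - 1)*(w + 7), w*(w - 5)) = 1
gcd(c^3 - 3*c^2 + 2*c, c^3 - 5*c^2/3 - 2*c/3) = c^2 - 2*c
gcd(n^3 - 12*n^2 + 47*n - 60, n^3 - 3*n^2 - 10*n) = n - 5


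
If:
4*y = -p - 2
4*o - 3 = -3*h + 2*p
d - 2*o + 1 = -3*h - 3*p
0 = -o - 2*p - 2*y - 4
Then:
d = 56*y + 6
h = -32*y/3 - 1/3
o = 6*y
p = -4*y - 2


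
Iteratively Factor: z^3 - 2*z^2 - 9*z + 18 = (z + 3)*(z^2 - 5*z + 6) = (z - 2)*(z + 3)*(z - 3)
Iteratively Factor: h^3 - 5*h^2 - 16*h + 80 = (h - 4)*(h^2 - h - 20) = (h - 4)*(h + 4)*(h - 5)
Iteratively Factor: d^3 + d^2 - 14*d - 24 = (d - 4)*(d^2 + 5*d + 6) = (d - 4)*(d + 2)*(d + 3)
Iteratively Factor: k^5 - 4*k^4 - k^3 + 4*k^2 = (k)*(k^4 - 4*k^3 - k^2 + 4*k) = k*(k - 4)*(k^3 - k) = k^2*(k - 4)*(k^2 - 1) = k^2*(k - 4)*(k - 1)*(k + 1)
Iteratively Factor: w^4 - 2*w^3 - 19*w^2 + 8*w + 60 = (w - 5)*(w^3 + 3*w^2 - 4*w - 12) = (w - 5)*(w + 2)*(w^2 + w - 6) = (w - 5)*(w - 2)*(w + 2)*(w + 3)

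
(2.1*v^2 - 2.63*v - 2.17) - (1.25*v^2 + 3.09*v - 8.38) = 0.85*v^2 - 5.72*v + 6.21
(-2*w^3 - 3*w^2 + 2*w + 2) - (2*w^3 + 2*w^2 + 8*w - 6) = -4*w^3 - 5*w^2 - 6*w + 8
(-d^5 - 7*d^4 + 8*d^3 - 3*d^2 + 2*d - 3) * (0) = 0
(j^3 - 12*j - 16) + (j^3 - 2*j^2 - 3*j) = 2*j^3 - 2*j^2 - 15*j - 16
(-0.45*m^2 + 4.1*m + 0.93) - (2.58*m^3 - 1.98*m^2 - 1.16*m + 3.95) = -2.58*m^3 + 1.53*m^2 + 5.26*m - 3.02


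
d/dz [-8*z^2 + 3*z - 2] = 3 - 16*z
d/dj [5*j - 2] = 5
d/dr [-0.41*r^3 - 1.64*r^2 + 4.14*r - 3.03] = -1.23*r^2 - 3.28*r + 4.14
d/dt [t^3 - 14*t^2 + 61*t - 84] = 3*t^2 - 28*t + 61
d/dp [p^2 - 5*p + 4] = 2*p - 5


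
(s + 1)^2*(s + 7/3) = s^3 + 13*s^2/3 + 17*s/3 + 7/3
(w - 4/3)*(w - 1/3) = w^2 - 5*w/3 + 4/9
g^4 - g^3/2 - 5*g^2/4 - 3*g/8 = g*(g - 3/2)*(g + 1/2)^2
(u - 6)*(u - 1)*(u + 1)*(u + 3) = u^4 - 3*u^3 - 19*u^2 + 3*u + 18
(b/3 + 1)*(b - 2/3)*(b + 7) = b^3/3 + 28*b^2/9 + 43*b/9 - 14/3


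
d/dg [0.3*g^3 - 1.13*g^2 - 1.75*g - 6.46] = 0.9*g^2 - 2.26*g - 1.75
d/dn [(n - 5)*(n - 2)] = 2*n - 7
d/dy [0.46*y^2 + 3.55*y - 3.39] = 0.92*y + 3.55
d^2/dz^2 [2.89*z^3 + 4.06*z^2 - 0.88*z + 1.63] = 17.34*z + 8.12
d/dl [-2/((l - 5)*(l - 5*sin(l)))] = 2*(l + (1 - 5*cos(l))*(l - 5) - 5*sin(l))/((l - 5)^2*(l - 5*sin(l))^2)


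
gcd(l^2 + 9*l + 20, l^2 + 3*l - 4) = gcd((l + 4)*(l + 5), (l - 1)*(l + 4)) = l + 4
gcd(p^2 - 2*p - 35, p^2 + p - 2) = 1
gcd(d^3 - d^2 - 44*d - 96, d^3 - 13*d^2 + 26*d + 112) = d - 8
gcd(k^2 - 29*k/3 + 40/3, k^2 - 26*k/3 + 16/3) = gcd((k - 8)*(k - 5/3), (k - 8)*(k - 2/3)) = k - 8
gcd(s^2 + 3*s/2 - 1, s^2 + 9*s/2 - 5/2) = s - 1/2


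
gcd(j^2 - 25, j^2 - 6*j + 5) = j - 5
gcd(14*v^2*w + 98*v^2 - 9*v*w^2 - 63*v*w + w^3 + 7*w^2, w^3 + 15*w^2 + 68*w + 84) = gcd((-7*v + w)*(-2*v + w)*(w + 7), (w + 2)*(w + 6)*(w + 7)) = w + 7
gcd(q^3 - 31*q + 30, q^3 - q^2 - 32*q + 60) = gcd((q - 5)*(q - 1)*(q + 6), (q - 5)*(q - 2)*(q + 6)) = q^2 + q - 30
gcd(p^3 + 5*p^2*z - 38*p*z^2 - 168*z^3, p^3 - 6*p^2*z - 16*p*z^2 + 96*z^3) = -p^2 + 2*p*z + 24*z^2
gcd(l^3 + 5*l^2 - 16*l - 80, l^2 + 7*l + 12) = l + 4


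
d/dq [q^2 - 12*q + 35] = 2*q - 12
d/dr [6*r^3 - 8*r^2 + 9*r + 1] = 18*r^2 - 16*r + 9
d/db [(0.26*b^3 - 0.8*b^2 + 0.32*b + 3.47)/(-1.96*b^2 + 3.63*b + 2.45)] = (-0.5096*b^4 + 1.8876*b^3 - 0.365799999999999*b^2 + 9.6824*b - 11.8121)/(3.8416*b^4 - 14.2296*b^3 + 3.5729*b^2 + 17.787*b + 6.0025)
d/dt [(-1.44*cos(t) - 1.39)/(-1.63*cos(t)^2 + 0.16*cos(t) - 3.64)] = (2.3472*cos(t)^2 + 4.5314*cos(t) - 5.464)*sin(t)/(2.6569*cos(t)^4 - 0.5216*cos(t)^3 + 11.892*cos(t)^2 - 1.1648*cos(t) + 13.2496)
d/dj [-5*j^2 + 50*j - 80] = 50 - 10*j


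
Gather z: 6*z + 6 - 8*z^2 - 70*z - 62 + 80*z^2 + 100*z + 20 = 72*z^2 + 36*z - 36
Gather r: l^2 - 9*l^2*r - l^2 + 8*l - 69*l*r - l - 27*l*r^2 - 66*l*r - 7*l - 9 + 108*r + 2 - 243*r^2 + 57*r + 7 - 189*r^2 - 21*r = r^2*(-27*l - 432) + r*(-9*l^2 - 135*l + 144)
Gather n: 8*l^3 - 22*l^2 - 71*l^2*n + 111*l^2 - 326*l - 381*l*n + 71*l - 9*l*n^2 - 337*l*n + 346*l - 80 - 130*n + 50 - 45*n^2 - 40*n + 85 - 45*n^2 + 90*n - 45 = 8*l^3 + 89*l^2 + 91*l + n^2*(-9*l - 90) + n*(-71*l^2 - 718*l - 80) + 10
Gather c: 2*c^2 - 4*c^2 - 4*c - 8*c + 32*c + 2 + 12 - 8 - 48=-2*c^2 + 20*c - 42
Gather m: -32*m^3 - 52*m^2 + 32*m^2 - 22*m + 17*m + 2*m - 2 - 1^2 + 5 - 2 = -32*m^3 - 20*m^2 - 3*m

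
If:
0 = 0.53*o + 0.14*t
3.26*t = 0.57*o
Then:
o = 0.00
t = 0.00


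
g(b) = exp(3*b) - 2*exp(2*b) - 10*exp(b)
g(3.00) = 7095.37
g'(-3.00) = -0.51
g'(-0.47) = -7.08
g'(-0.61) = -6.13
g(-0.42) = -7.15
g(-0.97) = -4.02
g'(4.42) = 1692886.78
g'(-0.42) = -7.45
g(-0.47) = -6.79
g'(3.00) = 22494.68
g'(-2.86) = -0.59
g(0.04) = -11.45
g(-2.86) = -0.58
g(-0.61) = -5.86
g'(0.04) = -11.36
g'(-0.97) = -4.20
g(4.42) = 559138.29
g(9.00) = 531916839632.68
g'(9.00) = 1595882000898.01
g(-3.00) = -0.50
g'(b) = 3*exp(3*b) - 4*exp(2*b) - 10*exp(b) = (3*exp(2*b) - 4*exp(b) - 10)*exp(b)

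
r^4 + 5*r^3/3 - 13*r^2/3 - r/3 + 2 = (r - 1)^2*(r + 2/3)*(r + 3)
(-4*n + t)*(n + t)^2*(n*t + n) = -4*n^4*t - 4*n^4 - 7*n^3*t^2 - 7*n^3*t - 2*n^2*t^3 - 2*n^2*t^2 + n*t^4 + n*t^3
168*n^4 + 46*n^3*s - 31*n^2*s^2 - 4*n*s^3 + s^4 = (-7*n + s)*(-3*n + s)*(2*n + s)*(4*n + s)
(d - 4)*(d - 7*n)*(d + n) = d^3 - 6*d^2*n - 4*d^2 - 7*d*n^2 + 24*d*n + 28*n^2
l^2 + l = l*(l + 1)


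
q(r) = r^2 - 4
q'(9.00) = 18.00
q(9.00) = 77.00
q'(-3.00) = -6.00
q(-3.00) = 5.00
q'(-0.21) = -0.42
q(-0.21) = -3.96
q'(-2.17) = -4.34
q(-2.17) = 0.71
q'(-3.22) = -6.44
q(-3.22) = 6.37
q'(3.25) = 6.50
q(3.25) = 6.56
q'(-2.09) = -4.18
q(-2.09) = 0.37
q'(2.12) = 4.24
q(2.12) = 0.49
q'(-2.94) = -5.88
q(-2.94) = 4.64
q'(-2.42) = -4.84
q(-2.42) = 1.86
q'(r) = 2*r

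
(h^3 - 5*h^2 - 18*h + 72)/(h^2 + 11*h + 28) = (h^2 - 9*h + 18)/(h + 7)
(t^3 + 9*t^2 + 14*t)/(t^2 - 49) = t*(t + 2)/(t - 7)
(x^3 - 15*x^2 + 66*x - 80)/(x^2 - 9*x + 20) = (x^2 - 10*x + 16)/(x - 4)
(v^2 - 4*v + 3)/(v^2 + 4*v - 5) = (v - 3)/(v + 5)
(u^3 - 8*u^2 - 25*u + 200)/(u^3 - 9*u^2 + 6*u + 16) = (u^2 - 25)/(u^2 - u - 2)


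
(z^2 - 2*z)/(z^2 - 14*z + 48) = z*(z - 2)/(z^2 - 14*z + 48)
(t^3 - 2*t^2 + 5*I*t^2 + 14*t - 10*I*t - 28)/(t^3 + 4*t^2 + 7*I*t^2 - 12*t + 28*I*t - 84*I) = (t - 2*I)/(t + 6)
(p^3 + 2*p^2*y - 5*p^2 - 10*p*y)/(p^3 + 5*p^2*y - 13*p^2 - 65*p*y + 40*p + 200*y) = p*(p + 2*y)/(p^2 + 5*p*y - 8*p - 40*y)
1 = 1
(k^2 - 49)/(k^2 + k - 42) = (k - 7)/(k - 6)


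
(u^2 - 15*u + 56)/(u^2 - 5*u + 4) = (u^2 - 15*u + 56)/(u^2 - 5*u + 4)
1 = 1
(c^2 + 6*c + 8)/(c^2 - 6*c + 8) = (c^2 + 6*c + 8)/(c^2 - 6*c + 8)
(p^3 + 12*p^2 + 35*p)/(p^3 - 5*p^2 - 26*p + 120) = p*(p + 7)/(p^2 - 10*p + 24)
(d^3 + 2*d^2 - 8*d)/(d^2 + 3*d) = (d^2 + 2*d - 8)/(d + 3)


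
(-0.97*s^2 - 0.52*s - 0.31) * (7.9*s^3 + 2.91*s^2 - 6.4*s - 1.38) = -7.663*s^5 - 6.9307*s^4 + 2.2458*s^3 + 3.7645*s^2 + 2.7016*s + 0.4278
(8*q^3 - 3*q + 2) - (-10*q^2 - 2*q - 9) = 8*q^3 + 10*q^2 - q + 11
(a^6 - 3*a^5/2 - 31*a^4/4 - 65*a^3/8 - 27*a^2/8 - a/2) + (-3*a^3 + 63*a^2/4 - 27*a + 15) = a^6 - 3*a^5/2 - 31*a^4/4 - 89*a^3/8 + 99*a^2/8 - 55*a/2 + 15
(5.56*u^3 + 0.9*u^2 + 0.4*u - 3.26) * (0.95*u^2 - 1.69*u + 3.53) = 5.282*u^5 - 8.5414*u^4 + 18.4858*u^3 - 0.596*u^2 + 6.9214*u - 11.5078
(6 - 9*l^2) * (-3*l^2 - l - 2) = 27*l^4 + 9*l^3 - 6*l - 12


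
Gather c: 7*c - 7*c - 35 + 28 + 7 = 0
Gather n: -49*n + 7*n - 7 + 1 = -42*n - 6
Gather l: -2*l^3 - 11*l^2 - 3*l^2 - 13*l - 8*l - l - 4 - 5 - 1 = -2*l^3 - 14*l^2 - 22*l - 10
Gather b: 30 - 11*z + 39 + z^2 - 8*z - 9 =z^2 - 19*z + 60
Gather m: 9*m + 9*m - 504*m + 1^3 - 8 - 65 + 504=432 - 486*m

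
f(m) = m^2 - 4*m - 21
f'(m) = 2*m - 4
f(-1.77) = -10.79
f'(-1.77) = -7.54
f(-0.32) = -19.62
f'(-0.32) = -4.64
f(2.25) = -24.94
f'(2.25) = 0.50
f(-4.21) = 13.56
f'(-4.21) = -12.42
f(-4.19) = 13.32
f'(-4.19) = -12.38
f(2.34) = -24.88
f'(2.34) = 0.68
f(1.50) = -24.75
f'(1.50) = -1.00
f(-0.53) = -18.60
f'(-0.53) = -5.06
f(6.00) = -9.00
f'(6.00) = 8.00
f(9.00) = 24.00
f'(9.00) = 14.00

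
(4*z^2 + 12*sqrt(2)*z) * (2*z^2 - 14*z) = 8*z^4 - 56*z^3 + 24*sqrt(2)*z^3 - 168*sqrt(2)*z^2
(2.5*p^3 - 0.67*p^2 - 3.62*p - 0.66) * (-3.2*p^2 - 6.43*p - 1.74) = -8.0*p^5 - 13.931*p^4 + 11.5421*p^3 + 26.5544*p^2 + 10.5426*p + 1.1484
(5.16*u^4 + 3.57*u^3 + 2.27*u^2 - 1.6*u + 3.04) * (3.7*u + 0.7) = 19.092*u^5 + 16.821*u^4 + 10.898*u^3 - 4.331*u^2 + 10.128*u + 2.128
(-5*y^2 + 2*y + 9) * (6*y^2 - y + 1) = -30*y^4 + 17*y^3 + 47*y^2 - 7*y + 9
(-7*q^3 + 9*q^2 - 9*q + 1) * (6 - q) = 7*q^4 - 51*q^3 + 63*q^2 - 55*q + 6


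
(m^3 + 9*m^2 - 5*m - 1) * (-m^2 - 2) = -m^5 - 9*m^4 + 3*m^3 - 17*m^2 + 10*m + 2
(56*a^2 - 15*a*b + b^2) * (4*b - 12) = 224*a^2*b - 672*a^2 - 60*a*b^2 + 180*a*b + 4*b^3 - 12*b^2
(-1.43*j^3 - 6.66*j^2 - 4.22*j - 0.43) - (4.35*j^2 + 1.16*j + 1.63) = -1.43*j^3 - 11.01*j^2 - 5.38*j - 2.06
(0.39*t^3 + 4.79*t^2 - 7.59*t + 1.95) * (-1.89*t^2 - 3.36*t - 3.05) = -0.7371*t^5 - 10.3635*t^4 - 2.9388*t^3 + 7.2074*t^2 + 16.5975*t - 5.9475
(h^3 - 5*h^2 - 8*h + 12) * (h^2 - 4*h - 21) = h^5 - 9*h^4 - 9*h^3 + 149*h^2 + 120*h - 252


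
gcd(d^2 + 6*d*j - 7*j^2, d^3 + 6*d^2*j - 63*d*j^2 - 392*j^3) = d + 7*j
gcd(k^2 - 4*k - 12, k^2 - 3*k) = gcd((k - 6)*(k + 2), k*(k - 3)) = 1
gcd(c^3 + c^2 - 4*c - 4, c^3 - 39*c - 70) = c + 2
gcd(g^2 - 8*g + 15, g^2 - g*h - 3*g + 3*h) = g - 3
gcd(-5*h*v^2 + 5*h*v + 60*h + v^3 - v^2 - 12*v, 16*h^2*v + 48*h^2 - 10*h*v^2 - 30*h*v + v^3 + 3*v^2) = v + 3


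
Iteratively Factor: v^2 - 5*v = (v - 5)*(v)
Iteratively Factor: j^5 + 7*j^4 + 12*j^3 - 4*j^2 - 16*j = (j + 2)*(j^4 + 5*j^3 + 2*j^2 - 8*j) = (j + 2)^2*(j^3 + 3*j^2 - 4*j) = (j - 1)*(j + 2)^2*(j^2 + 4*j) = (j - 1)*(j + 2)^2*(j + 4)*(j)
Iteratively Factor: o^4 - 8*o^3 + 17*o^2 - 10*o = (o)*(o^3 - 8*o^2 + 17*o - 10) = o*(o - 1)*(o^2 - 7*o + 10) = o*(o - 2)*(o - 1)*(o - 5)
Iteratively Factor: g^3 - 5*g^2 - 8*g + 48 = (g - 4)*(g^2 - g - 12) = (g - 4)^2*(g + 3)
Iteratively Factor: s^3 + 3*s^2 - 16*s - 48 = (s - 4)*(s^2 + 7*s + 12) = (s - 4)*(s + 4)*(s + 3)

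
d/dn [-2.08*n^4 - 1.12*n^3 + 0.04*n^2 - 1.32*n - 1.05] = -8.32*n^3 - 3.36*n^2 + 0.08*n - 1.32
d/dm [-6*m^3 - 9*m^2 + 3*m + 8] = -18*m^2 - 18*m + 3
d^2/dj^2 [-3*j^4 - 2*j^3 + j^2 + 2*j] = -36*j^2 - 12*j + 2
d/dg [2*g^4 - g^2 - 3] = 8*g^3 - 2*g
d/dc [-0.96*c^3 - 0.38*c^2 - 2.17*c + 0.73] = -2.88*c^2 - 0.76*c - 2.17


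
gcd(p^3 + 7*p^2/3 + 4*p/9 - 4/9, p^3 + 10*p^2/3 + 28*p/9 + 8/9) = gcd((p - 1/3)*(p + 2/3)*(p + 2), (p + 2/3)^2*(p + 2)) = p^2 + 8*p/3 + 4/3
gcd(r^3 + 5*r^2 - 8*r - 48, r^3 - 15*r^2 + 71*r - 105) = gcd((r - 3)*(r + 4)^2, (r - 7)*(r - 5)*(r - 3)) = r - 3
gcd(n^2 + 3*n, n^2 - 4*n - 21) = n + 3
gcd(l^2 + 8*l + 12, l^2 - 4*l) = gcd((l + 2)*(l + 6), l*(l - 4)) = 1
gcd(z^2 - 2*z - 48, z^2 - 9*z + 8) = z - 8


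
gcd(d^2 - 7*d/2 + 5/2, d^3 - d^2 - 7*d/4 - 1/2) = 1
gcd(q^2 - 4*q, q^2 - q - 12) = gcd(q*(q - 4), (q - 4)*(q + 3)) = q - 4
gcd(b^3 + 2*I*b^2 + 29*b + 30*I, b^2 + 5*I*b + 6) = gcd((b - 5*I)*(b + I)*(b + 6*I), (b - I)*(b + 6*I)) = b + 6*I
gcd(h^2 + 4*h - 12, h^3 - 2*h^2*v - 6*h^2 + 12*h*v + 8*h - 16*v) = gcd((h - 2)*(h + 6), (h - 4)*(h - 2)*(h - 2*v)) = h - 2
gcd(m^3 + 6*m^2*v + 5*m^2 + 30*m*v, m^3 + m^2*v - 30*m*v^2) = m^2 + 6*m*v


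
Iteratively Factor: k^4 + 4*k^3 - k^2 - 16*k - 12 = (k + 3)*(k^3 + k^2 - 4*k - 4) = (k - 2)*(k + 3)*(k^2 + 3*k + 2) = (k - 2)*(k + 2)*(k + 3)*(k + 1)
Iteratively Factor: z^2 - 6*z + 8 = (z - 4)*(z - 2)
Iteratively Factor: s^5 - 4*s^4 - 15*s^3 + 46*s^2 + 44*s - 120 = (s + 3)*(s^4 - 7*s^3 + 6*s^2 + 28*s - 40) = (s + 2)*(s + 3)*(s^3 - 9*s^2 + 24*s - 20) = (s - 2)*(s + 2)*(s + 3)*(s^2 - 7*s + 10) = (s - 5)*(s - 2)*(s + 2)*(s + 3)*(s - 2)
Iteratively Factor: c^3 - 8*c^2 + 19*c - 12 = (c - 3)*(c^2 - 5*c + 4) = (c - 3)*(c - 1)*(c - 4)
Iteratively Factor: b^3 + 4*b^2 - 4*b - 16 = (b + 4)*(b^2 - 4) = (b - 2)*(b + 4)*(b + 2)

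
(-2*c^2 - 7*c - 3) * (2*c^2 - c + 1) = -4*c^4 - 12*c^3 - c^2 - 4*c - 3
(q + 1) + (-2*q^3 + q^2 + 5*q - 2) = -2*q^3 + q^2 + 6*q - 1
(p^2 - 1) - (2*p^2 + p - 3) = -p^2 - p + 2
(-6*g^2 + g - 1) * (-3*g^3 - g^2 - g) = 18*g^5 + 3*g^4 + 8*g^3 + g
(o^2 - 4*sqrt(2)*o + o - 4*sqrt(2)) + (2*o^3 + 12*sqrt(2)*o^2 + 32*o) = 2*o^3 + o^2 + 12*sqrt(2)*o^2 - 4*sqrt(2)*o + 33*o - 4*sqrt(2)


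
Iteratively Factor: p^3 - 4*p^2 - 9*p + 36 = (p - 4)*(p^2 - 9) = (p - 4)*(p - 3)*(p + 3)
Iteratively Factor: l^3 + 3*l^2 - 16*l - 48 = (l + 3)*(l^2 - 16) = (l + 3)*(l + 4)*(l - 4)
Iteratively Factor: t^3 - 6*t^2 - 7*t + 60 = (t - 4)*(t^2 - 2*t - 15) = (t - 5)*(t - 4)*(t + 3)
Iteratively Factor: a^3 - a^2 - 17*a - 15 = (a + 3)*(a^2 - 4*a - 5) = (a + 1)*(a + 3)*(a - 5)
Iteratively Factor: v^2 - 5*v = (v - 5)*(v)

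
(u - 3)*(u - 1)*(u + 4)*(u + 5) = u^4 + 5*u^3 - 13*u^2 - 53*u + 60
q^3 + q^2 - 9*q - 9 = (q - 3)*(q + 1)*(q + 3)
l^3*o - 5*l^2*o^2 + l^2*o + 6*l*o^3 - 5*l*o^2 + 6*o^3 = (l - 3*o)*(l - 2*o)*(l*o + o)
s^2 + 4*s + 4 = (s + 2)^2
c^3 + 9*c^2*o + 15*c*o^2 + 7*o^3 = (c + o)^2*(c + 7*o)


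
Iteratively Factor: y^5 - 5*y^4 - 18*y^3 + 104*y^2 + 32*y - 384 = (y - 4)*(y^4 - y^3 - 22*y^2 + 16*y + 96) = (y - 4)*(y + 4)*(y^3 - 5*y^2 - 2*y + 24) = (y - 4)*(y - 3)*(y + 4)*(y^2 - 2*y - 8) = (y - 4)^2*(y - 3)*(y + 4)*(y + 2)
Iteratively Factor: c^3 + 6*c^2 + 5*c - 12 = (c + 3)*(c^2 + 3*c - 4) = (c + 3)*(c + 4)*(c - 1)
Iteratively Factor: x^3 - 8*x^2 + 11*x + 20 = (x - 4)*(x^2 - 4*x - 5) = (x - 4)*(x + 1)*(x - 5)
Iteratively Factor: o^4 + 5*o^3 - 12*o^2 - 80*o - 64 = (o - 4)*(o^3 + 9*o^2 + 24*o + 16) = (o - 4)*(o + 4)*(o^2 + 5*o + 4) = (o - 4)*(o + 4)^2*(o + 1)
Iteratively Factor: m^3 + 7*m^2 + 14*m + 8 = (m + 2)*(m^2 + 5*m + 4) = (m + 1)*(m + 2)*(m + 4)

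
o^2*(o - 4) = o^3 - 4*o^2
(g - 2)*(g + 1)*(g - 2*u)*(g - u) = g^4 - 3*g^3*u - g^3 + 2*g^2*u^2 + 3*g^2*u - 2*g^2 - 2*g*u^2 + 6*g*u - 4*u^2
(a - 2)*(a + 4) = a^2 + 2*a - 8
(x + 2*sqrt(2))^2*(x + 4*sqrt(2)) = x^3 + 8*sqrt(2)*x^2 + 40*x + 32*sqrt(2)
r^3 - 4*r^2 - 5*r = r*(r - 5)*(r + 1)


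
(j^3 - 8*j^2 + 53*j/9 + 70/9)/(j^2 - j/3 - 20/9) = (3*j^2 - 19*j - 14)/(3*j + 4)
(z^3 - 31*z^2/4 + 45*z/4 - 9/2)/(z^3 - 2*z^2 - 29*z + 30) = (z - 3/4)/(z + 5)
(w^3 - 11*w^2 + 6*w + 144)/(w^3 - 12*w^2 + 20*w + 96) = (w + 3)/(w + 2)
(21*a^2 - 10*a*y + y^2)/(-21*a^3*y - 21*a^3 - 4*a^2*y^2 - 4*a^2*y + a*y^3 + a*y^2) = (-3*a + y)/(a*(3*a*y + 3*a + y^2 + y))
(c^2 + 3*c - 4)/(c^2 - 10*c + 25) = (c^2 + 3*c - 4)/(c^2 - 10*c + 25)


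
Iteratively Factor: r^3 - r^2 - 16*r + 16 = (r + 4)*(r^2 - 5*r + 4) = (r - 1)*(r + 4)*(r - 4)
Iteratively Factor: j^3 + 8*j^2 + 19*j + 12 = (j + 4)*(j^2 + 4*j + 3) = (j + 1)*(j + 4)*(j + 3)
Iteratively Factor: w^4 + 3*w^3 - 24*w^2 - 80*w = (w - 5)*(w^3 + 8*w^2 + 16*w) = (w - 5)*(w + 4)*(w^2 + 4*w) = w*(w - 5)*(w + 4)*(w + 4)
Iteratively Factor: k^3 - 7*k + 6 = (k - 2)*(k^2 + 2*k - 3) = (k - 2)*(k + 3)*(k - 1)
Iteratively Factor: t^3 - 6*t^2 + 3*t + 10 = (t - 5)*(t^2 - t - 2) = (t - 5)*(t - 2)*(t + 1)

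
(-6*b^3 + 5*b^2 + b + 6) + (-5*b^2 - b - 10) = -6*b^3 - 4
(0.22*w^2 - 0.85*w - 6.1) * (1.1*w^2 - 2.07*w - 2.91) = 0.242*w^4 - 1.3904*w^3 - 5.5907*w^2 + 15.1005*w + 17.751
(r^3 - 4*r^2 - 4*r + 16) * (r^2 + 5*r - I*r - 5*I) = r^5 + r^4 - I*r^4 - 24*r^3 - I*r^3 - 4*r^2 + 24*I*r^2 + 80*r + 4*I*r - 80*I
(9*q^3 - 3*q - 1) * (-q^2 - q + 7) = -9*q^5 - 9*q^4 + 66*q^3 + 4*q^2 - 20*q - 7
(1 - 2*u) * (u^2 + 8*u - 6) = -2*u^3 - 15*u^2 + 20*u - 6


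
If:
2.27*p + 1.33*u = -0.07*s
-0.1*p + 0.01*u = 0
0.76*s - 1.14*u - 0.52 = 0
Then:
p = -0.00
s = 0.64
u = -0.03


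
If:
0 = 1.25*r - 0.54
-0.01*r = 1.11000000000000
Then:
No Solution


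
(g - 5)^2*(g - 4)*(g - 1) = g^4 - 15*g^3 + 79*g^2 - 165*g + 100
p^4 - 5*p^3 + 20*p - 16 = (p - 4)*(p - 2)*(p - 1)*(p + 2)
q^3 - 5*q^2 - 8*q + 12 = (q - 6)*(q - 1)*(q + 2)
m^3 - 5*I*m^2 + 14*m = m*(m - 7*I)*(m + 2*I)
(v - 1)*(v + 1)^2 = v^3 + v^2 - v - 1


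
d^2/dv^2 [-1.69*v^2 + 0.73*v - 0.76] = -3.38000000000000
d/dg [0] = 0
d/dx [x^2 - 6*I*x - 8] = 2*x - 6*I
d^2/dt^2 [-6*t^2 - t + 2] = -12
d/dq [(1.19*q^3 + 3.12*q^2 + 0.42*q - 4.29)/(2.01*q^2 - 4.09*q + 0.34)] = (2.3919*q^4 - 9.7342*q^3 - 12.3912*q^2 + 19.3674*q - 17.4033)/(4.0401*q^4 - 16.4418*q^3 + 18.0949*q^2 - 2.7812*q + 0.1156)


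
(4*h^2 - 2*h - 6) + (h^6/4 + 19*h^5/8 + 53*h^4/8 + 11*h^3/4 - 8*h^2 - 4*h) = h^6/4 + 19*h^5/8 + 53*h^4/8 + 11*h^3/4 - 4*h^2 - 6*h - 6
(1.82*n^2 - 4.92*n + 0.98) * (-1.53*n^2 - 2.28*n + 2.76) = -2.7846*n^4 + 3.378*n^3 + 14.7414*n^2 - 15.8136*n + 2.7048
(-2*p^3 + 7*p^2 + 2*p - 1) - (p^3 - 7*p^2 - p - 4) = -3*p^3 + 14*p^2 + 3*p + 3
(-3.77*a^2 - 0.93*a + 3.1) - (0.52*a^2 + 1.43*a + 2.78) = -4.29*a^2 - 2.36*a + 0.32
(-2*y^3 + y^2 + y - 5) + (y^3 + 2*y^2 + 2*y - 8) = -y^3 + 3*y^2 + 3*y - 13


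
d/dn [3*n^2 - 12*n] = 6*n - 12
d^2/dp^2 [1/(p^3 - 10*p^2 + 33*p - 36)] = 2*(6*p^2 - 44*p + 81)/(p^7 - 24*p^6 + 246*p^5 - 1396*p^4 + 4737*p^3 - 9612*p^2 + 10800*p - 5184)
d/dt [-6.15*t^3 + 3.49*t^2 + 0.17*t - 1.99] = -18.45*t^2 + 6.98*t + 0.17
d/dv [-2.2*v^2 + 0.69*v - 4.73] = 0.69 - 4.4*v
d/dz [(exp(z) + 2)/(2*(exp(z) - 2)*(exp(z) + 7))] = (-exp(2*z) - 4*exp(z) - 24)*exp(z)/(2*(exp(4*z) + 10*exp(3*z) - 3*exp(2*z) - 140*exp(z) + 196))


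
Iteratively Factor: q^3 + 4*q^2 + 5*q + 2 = (q + 2)*(q^2 + 2*q + 1) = (q + 1)*(q + 2)*(q + 1)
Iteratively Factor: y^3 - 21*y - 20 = (y + 1)*(y^2 - y - 20) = (y + 1)*(y + 4)*(y - 5)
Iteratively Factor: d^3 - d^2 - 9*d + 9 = (d - 3)*(d^2 + 2*d - 3) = (d - 3)*(d + 3)*(d - 1)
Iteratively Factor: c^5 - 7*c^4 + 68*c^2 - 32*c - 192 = (c - 4)*(c^4 - 3*c^3 - 12*c^2 + 20*c + 48) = (c - 4)*(c + 2)*(c^3 - 5*c^2 - 2*c + 24) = (c - 4)*(c + 2)^2*(c^2 - 7*c + 12) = (c - 4)^2*(c + 2)^2*(c - 3)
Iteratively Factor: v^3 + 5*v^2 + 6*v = (v + 2)*(v^2 + 3*v) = (v + 2)*(v + 3)*(v)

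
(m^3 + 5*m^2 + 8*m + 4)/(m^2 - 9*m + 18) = (m^3 + 5*m^2 + 8*m + 4)/(m^2 - 9*m + 18)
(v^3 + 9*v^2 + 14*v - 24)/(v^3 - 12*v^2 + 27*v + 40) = (v^3 + 9*v^2 + 14*v - 24)/(v^3 - 12*v^2 + 27*v + 40)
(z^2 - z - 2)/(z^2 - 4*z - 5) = (z - 2)/(z - 5)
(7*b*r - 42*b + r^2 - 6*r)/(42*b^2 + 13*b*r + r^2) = (r - 6)/(6*b + r)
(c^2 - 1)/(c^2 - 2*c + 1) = (c + 1)/(c - 1)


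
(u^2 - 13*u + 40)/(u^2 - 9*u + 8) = (u - 5)/(u - 1)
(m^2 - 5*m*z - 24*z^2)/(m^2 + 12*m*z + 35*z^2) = (m^2 - 5*m*z - 24*z^2)/(m^2 + 12*m*z + 35*z^2)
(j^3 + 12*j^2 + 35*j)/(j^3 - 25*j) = (j + 7)/(j - 5)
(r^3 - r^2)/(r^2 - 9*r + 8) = r^2/(r - 8)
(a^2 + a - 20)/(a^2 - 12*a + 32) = (a + 5)/(a - 8)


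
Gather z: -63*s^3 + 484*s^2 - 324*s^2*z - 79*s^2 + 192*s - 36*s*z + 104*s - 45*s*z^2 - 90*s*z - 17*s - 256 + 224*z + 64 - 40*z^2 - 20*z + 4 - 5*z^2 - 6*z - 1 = -63*s^3 + 405*s^2 + 279*s + z^2*(-45*s - 45) + z*(-324*s^2 - 126*s + 198) - 189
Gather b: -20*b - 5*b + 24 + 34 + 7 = 65 - 25*b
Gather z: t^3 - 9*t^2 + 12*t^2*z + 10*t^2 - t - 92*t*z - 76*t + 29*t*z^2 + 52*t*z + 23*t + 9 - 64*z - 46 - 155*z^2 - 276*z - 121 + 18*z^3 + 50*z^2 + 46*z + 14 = t^3 + t^2 - 54*t + 18*z^3 + z^2*(29*t - 105) + z*(12*t^2 - 40*t - 294) - 144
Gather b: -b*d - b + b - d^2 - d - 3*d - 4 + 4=-b*d - d^2 - 4*d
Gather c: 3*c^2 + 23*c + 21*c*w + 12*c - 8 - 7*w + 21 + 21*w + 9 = 3*c^2 + c*(21*w + 35) + 14*w + 22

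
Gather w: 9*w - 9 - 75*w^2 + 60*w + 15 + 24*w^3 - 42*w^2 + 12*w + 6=24*w^3 - 117*w^2 + 81*w + 12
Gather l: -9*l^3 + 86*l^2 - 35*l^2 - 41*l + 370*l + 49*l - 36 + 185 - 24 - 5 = -9*l^3 + 51*l^2 + 378*l + 120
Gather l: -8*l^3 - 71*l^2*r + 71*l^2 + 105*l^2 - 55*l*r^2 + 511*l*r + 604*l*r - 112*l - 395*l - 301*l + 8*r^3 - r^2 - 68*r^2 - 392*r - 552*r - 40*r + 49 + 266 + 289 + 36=-8*l^3 + l^2*(176 - 71*r) + l*(-55*r^2 + 1115*r - 808) + 8*r^3 - 69*r^2 - 984*r + 640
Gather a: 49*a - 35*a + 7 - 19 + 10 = 14*a - 2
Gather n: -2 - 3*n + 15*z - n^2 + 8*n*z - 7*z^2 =-n^2 + n*(8*z - 3) - 7*z^2 + 15*z - 2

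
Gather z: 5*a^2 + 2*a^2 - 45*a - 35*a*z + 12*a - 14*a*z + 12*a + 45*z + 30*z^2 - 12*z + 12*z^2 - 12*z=7*a^2 - 21*a + 42*z^2 + z*(21 - 49*a)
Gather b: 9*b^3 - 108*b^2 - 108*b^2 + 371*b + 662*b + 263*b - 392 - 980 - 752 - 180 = 9*b^3 - 216*b^2 + 1296*b - 2304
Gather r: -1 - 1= -2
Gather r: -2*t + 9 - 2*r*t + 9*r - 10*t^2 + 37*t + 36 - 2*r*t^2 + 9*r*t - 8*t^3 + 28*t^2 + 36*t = r*(-2*t^2 + 7*t + 9) - 8*t^3 + 18*t^2 + 71*t + 45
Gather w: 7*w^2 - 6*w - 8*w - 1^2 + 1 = 7*w^2 - 14*w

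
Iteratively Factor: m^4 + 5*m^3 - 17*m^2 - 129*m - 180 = (m + 4)*(m^3 + m^2 - 21*m - 45) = (m + 3)*(m + 4)*(m^2 - 2*m - 15) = (m + 3)^2*(m + 4)*(m - 5)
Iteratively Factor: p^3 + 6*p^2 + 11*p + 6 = (p + 3)*(p^2 + 3*p + 2) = (p + 1)*(p + 3)*(p + 2)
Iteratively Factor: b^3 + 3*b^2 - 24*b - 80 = (b + 4)*(b^2 - b - 20) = (b - 5)*(b + 4)*(b + 4)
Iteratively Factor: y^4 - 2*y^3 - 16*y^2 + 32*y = (y - 2)*(y^3 - 16*y) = (y - 2)*(y + 4)*(y^2 - 4*y) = y*(y - 2)*(y + 4)*(y - 4)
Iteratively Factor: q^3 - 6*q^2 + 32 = (q + 2)*(q^2 - 8*q + 16) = (q - 4)*(q + 2)*(q - 4)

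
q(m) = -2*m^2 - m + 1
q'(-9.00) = 35.00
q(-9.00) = -152.00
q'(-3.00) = 11.00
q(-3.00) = -14.00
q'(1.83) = -8.32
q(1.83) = -7.53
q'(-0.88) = 2.52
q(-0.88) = 0.33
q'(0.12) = -1.48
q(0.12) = 0.85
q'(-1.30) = 4.20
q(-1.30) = -1.08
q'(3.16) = -13.64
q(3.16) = -22.13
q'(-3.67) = 13.68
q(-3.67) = -22.27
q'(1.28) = -6.12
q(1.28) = -3.56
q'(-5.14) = 19.56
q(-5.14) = -46.70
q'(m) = -4*m - 1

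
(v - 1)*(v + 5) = v^2 + 4*v - 5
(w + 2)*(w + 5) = w^2 + 7*w + 10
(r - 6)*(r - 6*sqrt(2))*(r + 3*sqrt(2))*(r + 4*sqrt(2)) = r^4 - 6*r^3 + sqrt(2)*r^3 - 60*r^2 - 6*sqrt(2)*r^2 - 144*sqrt(2)*r + 360*r + 864*sqrt(2)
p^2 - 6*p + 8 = (p - 4)*(p - 2)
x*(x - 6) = x^2 - 6*x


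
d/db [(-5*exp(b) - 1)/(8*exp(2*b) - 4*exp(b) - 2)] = (20*exp(2*b) + 8*exp(b) + 3)*exp(b)/(2*(16*exp(4*b) - 16*exp(3*b) - 4*exp(2*b) + 4*exp(b) + 1))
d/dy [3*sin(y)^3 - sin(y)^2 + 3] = (9*sin(y) - 2)*sin(y)*cos(y)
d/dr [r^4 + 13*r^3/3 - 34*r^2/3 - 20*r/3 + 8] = 4*r^3 + 13*r^2 - 68*r/3 - 20/3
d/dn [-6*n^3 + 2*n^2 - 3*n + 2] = -18*n^2 + 4*n - 3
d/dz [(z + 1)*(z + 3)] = 2*z + 4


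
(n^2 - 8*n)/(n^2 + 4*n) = (n - 8)/(n + 4)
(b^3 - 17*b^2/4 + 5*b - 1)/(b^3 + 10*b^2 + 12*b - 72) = (4*b^2 - 9*b + 2)/(4*(b^2 + 12*b + 36))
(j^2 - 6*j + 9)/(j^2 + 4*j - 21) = (j - 3)/(j + 7)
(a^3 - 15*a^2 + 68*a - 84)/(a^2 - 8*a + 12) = a - 7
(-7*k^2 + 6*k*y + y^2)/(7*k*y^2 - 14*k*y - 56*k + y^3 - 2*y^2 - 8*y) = (-k + y)/(y^2 - 2*y - 8)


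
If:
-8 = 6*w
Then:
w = -4/3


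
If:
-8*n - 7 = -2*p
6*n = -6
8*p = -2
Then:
No Solution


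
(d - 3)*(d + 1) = d^2 - 2*d - 3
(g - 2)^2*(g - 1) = g^3 - 5*g^2 + 8*g - 4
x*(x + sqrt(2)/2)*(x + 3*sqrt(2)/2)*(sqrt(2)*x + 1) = sqrt(2)*x^4 + 5*x^3 + 7*sqrt(2)*x^2/2 + 3*x/2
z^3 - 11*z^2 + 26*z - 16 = (z - 8)*(z - 2)*(z - 1)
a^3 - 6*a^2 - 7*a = a*(a - 7)*(a + 1)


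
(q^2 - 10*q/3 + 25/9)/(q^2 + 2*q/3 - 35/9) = (3*q - 5)/(3*q + 7)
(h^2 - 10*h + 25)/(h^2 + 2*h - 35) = (h - 5)/(h + 7)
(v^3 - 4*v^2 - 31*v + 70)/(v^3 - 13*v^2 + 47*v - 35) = (v^2 + 3*v - 10)/(v^2 - 6*v + 5)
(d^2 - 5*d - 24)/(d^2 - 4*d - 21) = (d - 8)/(d - 7)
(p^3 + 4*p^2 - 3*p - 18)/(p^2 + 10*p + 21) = (p^2 + p - 6)/(p + 7)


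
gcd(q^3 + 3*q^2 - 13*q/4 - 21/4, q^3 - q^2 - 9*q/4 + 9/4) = q - 3/2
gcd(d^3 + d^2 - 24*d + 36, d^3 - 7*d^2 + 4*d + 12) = d - 2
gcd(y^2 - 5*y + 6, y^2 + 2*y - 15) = y - 3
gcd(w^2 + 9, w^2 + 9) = w^2 + 9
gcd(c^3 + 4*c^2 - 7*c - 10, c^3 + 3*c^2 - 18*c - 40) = c + 5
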